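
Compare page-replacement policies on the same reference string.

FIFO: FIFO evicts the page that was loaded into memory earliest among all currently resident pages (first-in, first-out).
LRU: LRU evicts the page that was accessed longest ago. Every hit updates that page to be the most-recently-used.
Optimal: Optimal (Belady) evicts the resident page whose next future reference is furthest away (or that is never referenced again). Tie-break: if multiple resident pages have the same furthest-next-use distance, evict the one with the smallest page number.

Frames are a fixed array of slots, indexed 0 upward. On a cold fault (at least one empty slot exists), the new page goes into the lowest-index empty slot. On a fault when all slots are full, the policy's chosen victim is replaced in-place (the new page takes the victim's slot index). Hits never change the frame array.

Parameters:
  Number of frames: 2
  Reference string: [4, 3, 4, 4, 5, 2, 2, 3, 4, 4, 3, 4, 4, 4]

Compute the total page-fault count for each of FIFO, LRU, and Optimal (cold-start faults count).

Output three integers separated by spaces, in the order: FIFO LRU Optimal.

--- FIFO ---
  step 0: ref 4 -> FAULT, frames=[4,-] (faults so far: 1)
  step 1: ref 3 -> FAULT, frames=[4,3] (faults so far: 2)
  step 2: ref 4 -> HIT, frames=[4,3] (faults so far: 2)
  step 3: ref 4 -> HIT, frames=[4,3] (faults so far: 2)
  step 4: ref 5 -> FAULT, evict 4, frames=[5,3] (faults so far: 3)
  step 5: ref 2 -> FAULT, evict 3, frames=[5,2] (faults so far: 4)
  step 6: ref 2 -> HIT, frames=[5,2] (faults so far: 4)
  step 7: ref 3 -> FAULT, evict 5, frames=[3,2] (faults so far: 5)
  step 8: ref 4 -> FAULT, evict 2, frames=[3,4] (faults so far: 6)
  step 9: ref 4 -> HIT, frames=[3,4] (faults so far: 6)
  step 10: ref 3 -> HIT, frames=[3,4] (faults so far: 6)
  step 11: ref 4 -> HIT, frames=[3,4] (faults so far: 6)
  step 12: ref 4 -> HIT, frames=[3,4] (faults so far: 6)
  step 13: ref 4 -> HIT, frames=[3,4] (faults so far: 6)
  FIFO total faults: 6
--- LRU ---
  step 0: ref 4 -> FAULT, frames=[4,-] (faults so far: 1)
  step 1: ref 3 -> FAULT, frames=[4,3] (faults so far: 2)
  step 2: ref 4 -> HIT, frames=[4,3] (faults so far: 2)
  step 3: ref 4 -> HIT, frames=[4,3] (faults so far: 2)
  step 4: ref 5 -> FAULT, evict 3, frames=[4,5] (faults so far: 3)
  step 5: ref 2 -> FAULT, evict 4, frames=[2,5] (faults so far: 4)
  step 6: ref 2 -> HIT, frames=[2,5] (faults so far: 4)
  step 7: ref 3 -> FAULT, evict 5, frames=[2,3] (faults so far: 5)
  step 8: ref 4 -> FAULT, evict 2, frames=[4,3] (faults so far: 6)
  step 9: ref 4 -> HIT, frames=[4,3] (faults so far: 6)
  step 10: ref 3 -> HIT, frames=[4,3] (faults so far: 6)
  step 11: ref 4 -> HIT, frames=[4,3] (faults so far: 6)
  step 12: ref 4 -> HIT, frames=[4,3] (faults so far: 6)
  step 13: ref 4 -> HIT, frames=[4,3] (faults so far: 6)
  LRU total faults: 6
--- Optimal ---
  step 0: ref 4 -> FAULT, frames=[4,-] (faults so far: 1)
  step 1: ref 3 -> FAULT, frames=[4,3] (faults so far: 2)
  step 2: ref 4 -> HIT, frames=[4,3] (faults so far: 2)
  step 3: ref 4 -> HIT, frames=[4,3] (faults so far: 2)
  step 4: ref 5 -> FAULT, evict 4, frames=[5,3] (faults so far: 3)
  step 5: ref 2 -> FAULT, evict 5, frames=[2,3] (faults so far: 4)
  step 6: ref 2 -> HIT, frames=[2,3] (faults so far: 4)
  step 7: ref 3 -> HIT, frames=[2,3] (faults so far: 4)
  step 8: ref 4 -> FAULT, evict 2, frames=[4,3] (faults so far: 5)
  step 9: ref 4 -> HIT, frames=[4,3] (faults so far: 5)
  step 10: ref 3 -> HIT, frames=[4,3] (faults so far: 5)
  step 11: ref 4 -> HIT, frames=[4,3] (faults so far: 5)
  step 12: ref 4 -> HIT, frames=[4,3] (faults so far: 5)
  step 13: ref 4 -> HIT, frames=[4,3] (faults so far: 5)
  Optimal total faults: 5

Answer: 6 6 5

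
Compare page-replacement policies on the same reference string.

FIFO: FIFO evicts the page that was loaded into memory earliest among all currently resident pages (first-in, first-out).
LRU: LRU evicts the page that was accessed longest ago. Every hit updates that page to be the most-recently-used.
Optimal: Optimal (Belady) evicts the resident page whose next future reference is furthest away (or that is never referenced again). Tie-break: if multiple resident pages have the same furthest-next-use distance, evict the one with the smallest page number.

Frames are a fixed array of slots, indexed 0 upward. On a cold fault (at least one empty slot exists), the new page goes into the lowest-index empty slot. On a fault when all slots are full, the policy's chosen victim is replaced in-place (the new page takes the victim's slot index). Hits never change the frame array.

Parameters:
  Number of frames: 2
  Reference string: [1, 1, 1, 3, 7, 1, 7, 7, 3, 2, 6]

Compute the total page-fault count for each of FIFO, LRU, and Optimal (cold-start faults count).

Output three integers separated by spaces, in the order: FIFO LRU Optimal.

Answer: 7 7 6

Derivation:
--- FIFO ---
  step 0: ref 1 -> FAULT, frames=[1,-] (faults so far: 1)
  step 1: ref 1 -> HIT, frames=[1,-] (faults so far: 1)
  step 2: ref 1 -> HIT, frames=[1,-] (faults so far: 1)
  step 3: ref 3 -> FAULT, frames=[1,3] (faults so far: 2)
  step 4: ref 7 -> FAULT, evict 1, frames=[7,3] (faults so far: 3)
  step 5: ref 1 -> FAULT, evict 3, frames=[7,1] (faults so far: 4)
  step 6: ref 7 -> HIT, frames=[7,1] (faults so far: 4)
  step 7: ref 7 -> HIT, frames=[7,1] (faults so far: 4)
  step 8: ref 3 -> FAULT, evict 7, frames=[3,1] (faults so far: 5)
  step 9: ref 2 -> FAULT, evict 1, frames=[3,2] (faults so far: 6)
  step 10: ref 6 -> FAULT, evict 3, frames=[6,2] (faults so far: 7)
  FIFO total faults: 7
--- LRU ---
  step 0: ref 1 -> FAULT, frames=[1,-] (faults so far: 1)
  step 1: ref 1 -> HIT, frames=[1,-] (faults so far: 1)
  step 2: ref 1 -> HIT, frames=[1,-] (faults so far: 1)
  step 3: ref 3 -> FAULT, frames=[1,3] (faults so far: 2)
  step 4: ref 7 -> FAULT, evict 1, frames=[7,3] (faults so far: 3)
  step 5: ref 1 -> FAULT, evict 3, frames=[7,1] (faults so far: 4)
  step 6: ref 7 -> HIT, frames=[7,1] (faults so far: 4)
  step 7: ref 7 -> HIT, frames=[7,1] (faults so far: 4)
  step 8: ref 3 -> FAULT, evict 1, frames=[7,3] (faults so far: 5)
  step 9: ref 2 -> FAULT, evict 7, frames=[2,3] (faults so far: 6)
  step 10: ref 6 -> FAULT, evict 3, frames=[2,6] (faults so far: 7)
  LRU total faults: 7
--- Optimal ---
  step 0: ref 1 -> FAULT, frames=[1,-] (faults so far: 1)
  step 1: ref 1 -> HIT, frames=[1,-] (faults so far: 1)
  step 2: ref 1 -> HIT, frames=[1,-] (faults so far: 1)
  step 3: ref 3 -> FAULT, frames=[1,3] (faults so far: 2)
  step 4: ref 7 -> FAULT, evict 3, frames=[1,7] (faults so far: 3)
  step 5: ref 1 -> HIT, frames=[1,7] (faults so far: 3)
  step 6: ref 7 -> HIT, frames=[1,7] (faults so far: 3)
  step 7: ref 7 -> HIT, frames=[1,7] (faults so far: 3)
  step 8: ref 3 -> FAULT, evict 1, frames=[3,7] (faults so far: 4)
  step 9: ref 2 -> FAULT, evict 3, frames=[2,7] (faults so far: 5)
  step 10: ref 6 -> FAULT, evict 2, frames=[6,7] (faults so far: 6)
  Optimal total faults: 6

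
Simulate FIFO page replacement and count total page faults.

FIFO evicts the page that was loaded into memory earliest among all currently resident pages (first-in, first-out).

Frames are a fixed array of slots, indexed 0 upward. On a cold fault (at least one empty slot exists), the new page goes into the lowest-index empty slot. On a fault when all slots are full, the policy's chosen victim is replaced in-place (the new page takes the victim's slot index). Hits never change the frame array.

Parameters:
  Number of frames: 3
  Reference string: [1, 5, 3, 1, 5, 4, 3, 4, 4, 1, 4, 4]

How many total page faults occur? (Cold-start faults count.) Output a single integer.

Step 0: ref 1 → FAULT, frames=[1,-,-]
Step 1: ref 5 → FAULT, frames=[1,5,-]
Step 2: ref 3 → FAULT, frames=[1,5,3]
Step 3: ref 1 → HIT, frames=[1,5,3]
Step 4: ref 5 → HIT, frames=[1,5,3]
Step 5: ref 4 → FAULT (evict 1), frames=[4,5,3]
Step 6: ref 3 → HIT, frames=[4,5,3]
Step 7: ref 4 → HIT, frames=[4,5,3]
Step 8: ref 4 → HIT, frames=[4,5,3]
Step 9: ref 1 → FAULT (evict 5), frames=[4,1,3]
Step 10: ref 4 → HIT, frames=[4,1,3]
Step 11: ref 4 → HIT, frames=[4,1,3]
Total faults: 5

Answer: 5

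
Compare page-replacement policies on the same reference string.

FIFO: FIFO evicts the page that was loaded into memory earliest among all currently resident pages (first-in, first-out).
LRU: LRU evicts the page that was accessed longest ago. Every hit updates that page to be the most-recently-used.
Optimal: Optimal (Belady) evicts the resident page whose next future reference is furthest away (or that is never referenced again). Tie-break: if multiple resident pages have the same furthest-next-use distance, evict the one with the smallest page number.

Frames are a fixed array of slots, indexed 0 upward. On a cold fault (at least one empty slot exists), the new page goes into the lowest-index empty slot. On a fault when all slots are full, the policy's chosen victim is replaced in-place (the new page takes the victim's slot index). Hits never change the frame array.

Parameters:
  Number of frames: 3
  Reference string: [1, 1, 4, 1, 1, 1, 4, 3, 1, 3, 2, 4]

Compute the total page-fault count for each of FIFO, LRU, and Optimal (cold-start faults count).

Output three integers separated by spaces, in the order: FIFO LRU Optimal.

Answer: 4 5 4

Derivation:
--- FIFO ---
  step 0: ref 1 -> FAULT, frames=[1,-,-] (faults so far: 1)
  step 1: ref 1 -> HIT, frames=[1,-,-] (faults so far: 1)
  step 2: ref 4 -> FAULT, frames=[1,4,-] (faults so far: 2)
  step 3: ref 1 -> HIT, frames=[1,4,-] (faults so far: 2)
  step 4: ref 1 -> HIT, frames=[1,4,-] (faults so far: 2)
  step 5: ref 1 -> HIT, frames=[1,4,-] (faults so far: 2)
  step 6: ref 4 -> HIT, frames=[1,4,-] (faults so far: 2)
  step 7: ref 3 -> FAULT, frames=[1,4,3] (faults so far: 3)
  step 8: ref 1 -> HIT, frames=[1,4,3] (faults so far: 3)
  step 9: ref 3 -> HIT, frames=[1,4,3] (faults so far: 3)
  step 10: ref 2 -> FAULT, evict 1, frames=[2,4,3] (faults so far: 4)
  step 11: ref 4 -> HIT, frames=[2,4,3] (faults so far: 4)
  FIFO total faults: 4
--- LRU ---
  step 0: ref 1 -> FAULT, frames=[1,-,-] (faults so far: 1)
  step 1: ref 1 -> HIT, frames=[1,-,-] (faults so far: 1)
  step 2: ref 4 -> FAULT, frames=[1,4,-] (faults so far: 2)
  step 3: ref 1 -> HIT, frames=[1,4,-] (faults so far: 2)
  step 4: ref 1 -> HIT, frames=[1,4,-] (faults so far: 2)
  step 5: ref 1 -> HIT, frames=[1,4,-] (faults so far: 2)
  step 6: ref 4 -> HIT, frames=[1,4,-] (faults so far: 2)
  step 7: ref 3 -> FAULT, frames=[1,4,3] (faults so far: 3)
  step 8: ref 1 -> HIT, frames=[1,4,3] (faults so far: 3)
  step 9: ref 3 -> HIT, frames=[1,4,3] (faults so far: 3)
  step 10: ref 2 -> FAULT, evict 4, frames=[1,2,3] (faults so far: 4)
  step 11: ref 4 -> FAULT, evict 1, frames=[4,2,3] (faults so far: 5)
  LRU total faults: 5
--- Optimal ---
  step 0: ref 1 -> FAULT, frames=[1,-,-] (faults so far: 1)
  step 1: ref 1 -> HIT, frames=[1,-,-] (faults so far: 1)
  step 2: ref 4 -> FAULT, frames=[1,4,-] (faults so far: 2)
  step 3: ref 1 -> HIT, frames=[1,4,-] (faults so far: 2)
  step 4: ref 1 -> HIT, frames=[1,4,-] (faults so far: 2)
  step 5: ref 1 -> HIT, frames=[1,4,-] (faults so far: 2)
  step 6: ref 4 -> HIT, frames=[1,4,-] (faults so far: 2)
  step 7: ref 3 -> FAULT, frames=[1,4,3] (faults so far: 3)
  step 8: ref 1 -> HIT, frames=[1,4,3] (faults so far: 3)
  step 9: ref 3 -> HIT, frames=[1,4,3] (faults so far: 3)
  step 10: ref 2 -> FAULT, evict 1, frames=[2,4,3] (faults so far: 4)
  step 11: ref 4 -> HIT, frames=[2,4,3] (faults so far: 4)
  Optimal total faults: 4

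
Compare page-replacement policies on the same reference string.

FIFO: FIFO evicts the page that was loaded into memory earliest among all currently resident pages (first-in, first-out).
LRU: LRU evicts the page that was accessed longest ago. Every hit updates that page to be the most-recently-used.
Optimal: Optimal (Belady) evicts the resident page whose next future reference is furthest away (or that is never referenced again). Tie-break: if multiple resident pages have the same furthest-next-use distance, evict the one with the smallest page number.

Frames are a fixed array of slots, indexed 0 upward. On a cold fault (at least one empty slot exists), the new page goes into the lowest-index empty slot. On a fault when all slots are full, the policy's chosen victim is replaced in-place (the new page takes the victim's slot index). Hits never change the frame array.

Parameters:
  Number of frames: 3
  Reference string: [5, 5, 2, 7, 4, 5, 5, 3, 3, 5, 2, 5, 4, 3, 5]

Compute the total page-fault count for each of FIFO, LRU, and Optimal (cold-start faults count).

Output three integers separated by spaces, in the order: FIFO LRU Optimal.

--- FIFO ---
  step 0: ref 5 -> FAULT, frames=[5,-,-] (faults so far: 1)
  step 1: ref 5 -> HIT, frames=[5,-,-] (faults so far: 1)
  step 2: ref 2 -> FAULT, frames=[5,2,-] (faults so far: 2)
  step 3: ref 7 -> FAULT, frames=[5,2,7] (faults so far: 3)
  step 4: ref 4 -> FAULT, evict 5, frames=[4,2,7] (faults so far: 4)
  step 5: ref 5 -> FAULT, evict 2, frames=[4,5,7] (faults so far: 5)
  step 6: ref 5 -> HIT, frames=[4,5,7] (faults so far: 5)
  step 7: ref 3 -> FAULT, evict 7, frames=[4,5,3] (faults so far: 6)
  step 8: ref 3 -> HIT, frames=[4,5,3] (faults so far: 6)
  step 9: ref 5 -> HIT, frames=[4,5,3] (faults so far: 6)
  step 10: ref 2 -> FAULT, evict 4, frames=[2,5,3] (faults so far: 7)
  step 11: ref 5 -> HIT, frames=[2,5,3] (faults so far: 7)
  step 12: ref 4 -> FAULT, evict 5, frames=[2,4,3] (faults so far: 8)
  step 13: ref 3 -> HIT, frames=[2,4,3] (faults so far: 8)
  step 14: ref 5 -> FAULT, evict 3, frames=[2,4,5] (faults so far: 9)
  FIFO total faults: 9
--- LRU ---
  step 0: ref 5 -> FAULT, frames=[5,-,-] (faults so far: 1)
  step 1: ref 5 -> HIT, frames=[5,-,-] (faults so far: 1)
  step 2: ref 2 -> FAULT, frames=[5,2,-] (faults so far: 2)
  step 3: ref 7 -> FAULT, frames=[5,2,7] (faults so far: 3)
  step 4: ref 4 -> FAULT, evict 5, frames=[4,2,7] (faults so far: 4)
  step 5: ref 5 -> FAULT, evict 2, frames=[4,5,7] (faults so far: 5)
  step 6: ref 5 -> HIT, frames=[4,5,7] (faults so far: 5)
  step 7: ref 3 -> FAULT, evict 7, frames=[4,5,3] (faults so far: 6)
  step 8: ref 3 -> HIT, frames=[4,5,3] (faults so far: 6)
  step 9: ref 5 -> HIT, frames=[4,5,3] (faults so far: 6)
  step 10: ref 2 -> FAULT, evict 4, frames=[2,5,3] (faults so far: 7)
  step 11: ref 5 -> HIT, frames=[2,5,3] (faults so far: 7)
  step 12: ref 4 -> FAULT, evict 3, frames=[2,5,4] (faults so far: 8)
  step 13: ref 3 -> FAULT, evict 2, frames=[3,5,4] (faults so far: 9)
  step 14: ref 5 -> HIT, frames=[3,5,4] (faults so far: 9)
  LRU total faults: 9
--- Optimal ---
  step 0: ref 5 -> FAULT, frames=[5,-,-] (faults so far: 1)
  step 1: ref 5 -> HIT, frames=[5,-,-] (faults so far: 1)
  step 2: ref 2 -> FAULT, frames=[5,2,-] (faults so far: 2)
  step 3: ref 7 -> FAULT, frames=[5,2,7] (faults so far: 3)
  step 4: ref 4 -> FAULT, evict 7, frames=[5,2,4] (faults so far: 4)
  step 5: ref 5 -> HIT, frames=[5,2,4] (faults so far: 4)
  step 6: ref 5 -> HIT, frames=[5,2,4] (faults so far: 4)
  step 7: ref 3 -> FAULT, evict 4, frames=[5,2,3] (faults so far: 5)
  step 8: ref 3 -> HIT, frames=[5,2,3] (faults so far: 5)
  step 9: ref 5 -> HIT, frames=[5,2,3] (faults so far: 5)
  step 10: ref 2 -> HIT, frames=[5,2,3] (faults so far: 5)
  step 11: ref 5 -> HIT, frames=[5,2,3] (faults so far: 5)
  step 12: ref 4 -> FAULT, evict 2, frames=[5,4,3] (faults so far: 6)
  step 13: ref 3 -> HIT, frames=[5,4,3] (faults so far: 6)
  step 14: ref 5 -> HIT, frames=[5,4,3] (faults so far: 6)
  Optimal total faults: 6

Answer: 9 9 6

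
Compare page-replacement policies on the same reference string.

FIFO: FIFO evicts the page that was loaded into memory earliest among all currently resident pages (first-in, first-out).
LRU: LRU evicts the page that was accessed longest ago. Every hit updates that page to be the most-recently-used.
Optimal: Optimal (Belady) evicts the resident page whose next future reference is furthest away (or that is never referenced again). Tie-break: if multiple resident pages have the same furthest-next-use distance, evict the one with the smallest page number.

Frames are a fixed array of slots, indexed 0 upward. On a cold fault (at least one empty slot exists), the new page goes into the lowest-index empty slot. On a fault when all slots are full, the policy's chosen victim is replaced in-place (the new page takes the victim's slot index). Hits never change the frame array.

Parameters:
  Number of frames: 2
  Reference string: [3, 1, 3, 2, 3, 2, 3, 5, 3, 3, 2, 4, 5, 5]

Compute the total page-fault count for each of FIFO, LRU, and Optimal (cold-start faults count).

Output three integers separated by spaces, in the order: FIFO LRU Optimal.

Answer: 8 7 6

Derivation:
--- FIFO ---
  step 0: ref 3 -> FAULT, frames=[3,-] (faults so far: 1)
  step 1: ref 1 -> FAULT, frames=[3,1] (faults so far: 2)
  step 2: ref 3 -> HIT, frames=[3,1] (faults so far: 2)
  step 3: ref 2 -> FAULT, evict 3, frames=[2,1] (faults so far: 3)
  step 4: ref 3 -> FAULT, evict 1, frames=[2,3] (faults so far: 4)
  step 5: ref 2 -> HIT, frames=[2,3] (faults so far: 4)
  step 6: ref 3 -> HIT, frames=[2,3] (faults so far: 4)
  step 7: ref 5 -> FAULT, evict 2, frames=[5,3] (faults so far: 5)
  step 8: ref 3 -> HIT, frames=[5,3] (faults so far: 5)
  step 9: ref 3 -> HIT, frames=[5,3] (faults so far: 5)
  step 10: ref 2 -> FAULT, evict 3, frames=[5,2] (faults so far: 6)
  step 11: ref 4 -> FAULT, evict 5, frames=[4,2] (faults so far: 7)
  step 12: ref 5 -> FAULT, evict 2, frames=[4,5] (faults so far: 8)
  step 13: ref 5 -> HIT, frames=[4,5] (faults so far: 8)
  FIFO total faults: 8
--- LRU ---
  step 0: ref 3 -> FAULT, frames=[3,-] (faults so far: 1)
  step 1: ref 1 -> FAULT, frames=[3,1] (faults so far: 2)
  step 2: ref 3 -> HIT, frames=[3,1] (faults so far: 2)
  step 3: ref 2 -> FAULT, evict 1, frames=[3,2] (faults so far: 3)
  step 4: ref 3 -> HIT, frames=[3,2] (faults so far: 3)
  step 5: ref 2 -> HIT, frames=[3,2] (faults so far: 3)
  step 6: ref 3 -> HIT, frames=[3,2] (faults so far: 3)
  step 7: ref 5 -> FAULT, evict 2, frames=[3,5] (faults so far: 4)
  step 8: ref 3 -> HIT, frames=[3,5] (faults so far: 4)
  step 9: ref 3 -> HIT, frames=[3,5] (faults so far: 4)
  step 10: ref 2 -> FAULT, evict 5, frames=[3,2] (faults so far: 5)
  step 11: ref 4 -> FAULT, evict 3, frames=[4,2] (faults so far: 6)
  step 12: ref 5 -> FAULT, evict 2, frames=[4,5] (faults so far: 7)
  step 13: ref 5 -> HIT, frames=[4,5] (faults so far: 7)
  LRU total faults: 7
--- Optimal ---
  step 0: ref 3 -> FAULT, frames=[3,-] (faults so far: 1)
  step 1: ref 1 -> FAULT, frames=[3,1] (faults so far: 2)
  step 2: ref 3 -> HIT, frames=[3,1] (faults so far: 2)
  step 3: ref 2 -> FAULT, evict 1, frames=[3,2] (faults so far: 3)
  step 4: ref 3 -> HIT, frames=[3,2] (faults so far: 3)
  step 5: ref 2 -> HIT, frames=[3,2] (faults so far: 3)
  step 6: ref 3 -> HIT, frames=[3,2] (faults so far: 3)
  step 7: ref 5 -> FAULT, evict 2, frames=[3,5] (faults so far: 4)
  step 8: ref 3 -> HIT, frames=[3,5] (faults so far: 4)
  step 9: ref 3 -> HIT, frames=[3,5] (faults so far: 4)
  step 10: ref 2 -> FAULT, evict 3, frames=[2,5] (faults so far: 5)
  step 11: ref 4 -> FAULT, evict 2, frames=[4,5] (faults so far: 6)
  step 12: ref 5 -> HIT, frames=[4,5] (faults so far: 6)
  step 13: ref 5 -> HIT, frames=[4,5] (faults so far: 6)
  Optimal total faults: 6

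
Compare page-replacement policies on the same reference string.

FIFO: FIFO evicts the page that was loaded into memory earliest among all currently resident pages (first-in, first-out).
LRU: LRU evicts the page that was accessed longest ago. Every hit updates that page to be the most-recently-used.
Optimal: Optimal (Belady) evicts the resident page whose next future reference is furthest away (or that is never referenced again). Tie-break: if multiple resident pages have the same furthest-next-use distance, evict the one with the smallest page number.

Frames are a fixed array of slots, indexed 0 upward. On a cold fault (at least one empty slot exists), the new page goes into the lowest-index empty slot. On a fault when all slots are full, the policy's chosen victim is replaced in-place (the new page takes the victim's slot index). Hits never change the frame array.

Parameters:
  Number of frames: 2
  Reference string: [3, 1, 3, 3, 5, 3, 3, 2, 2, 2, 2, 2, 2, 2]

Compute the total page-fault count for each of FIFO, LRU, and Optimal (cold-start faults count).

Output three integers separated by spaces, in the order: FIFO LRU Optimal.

--- FIFO ---
  step 0: ref 3 -> FAULT, frames=[3,-] (faults so far: 1)
  step 1: ref 1 -> FAULT, frames=[3,1] (faults so far: 2)
  step 2: ref 3 -> HIT, frames=[3,1] (faults so far: 2)
  step 3: ref 3 -> HIT, frames=[3,1] (faults so far: 2)
  step 4: ref 5 -> FAULT, evict 3, frames=[5,1] (faults so far: 3)
  step 5: ref 3 -> FAULT, evict 1, frames=[5,3] (faults so far: 4)
  step 6: ref 3 -> HIT, frames=[5,3] (faults so far: 4)
  step 7: ref 2 -> FAULT, evict 5, frames=[2,3] (faults so far: 5)
  step 8: ref 2 -> HIT, frames=[2,3] (faults so far: 5)
  step 9: ref 2 -> HIT, frames=[2,3] (faults so far: 5)
  step 10: ref 2 -> HIT, frames=[2,3] (faults so far: 5)
  step 11: ref 2 -> HIT, frames=[2,3] (faults so far: 5)
  step 12: ref 2 -> HIT, frames=[2,3] (faults so far: 5)
  step 13: ref 2 -> HIT, frames=[2,3] (faults so far: 5)
  FIFO total faults: 5
--- LRU ---
  step 0: ref 3 -> FAULT, frames=[3,-] (faults so far: 1)
  step 1: ref 1 -> FAULT, frames=[3,1] (faults so far: 2)
  step 2: ref 3 -> HIT, frames=[3,1] (faults so far: 2)
  step 3: ref 3 -> HIT, frames=[3,1] (faults so far: 2)
  step 4: ref 5 -> FAULT, evict 1, frames=[3,5] (faults so far: 3)
  step 5: ref 3 -> HIT, frames=[3,5] (faults so far: 3)
  step 6: ref 3 -> HIT, frames=[3,5] (faults so far: 3)
  step 7: ref 2 -> FAULT, evict 5, frames=[3,2] (faults so far: 4)
  step 8: ref 2 -> HIT, frames=[3,2] (faults so far: 4)
  step 9: ref 2 -> HIT, frames=[3,2] (faults so far: 4)
  step 10: ref 2 -> HIT, frames=[3,2] (faults so far: 4)
  step 11: ref 2 -> HIT, frames=[3,2] (faults so far: 4)
  step 12: ref 2 -> HIT, frames=[3,2] (faults so far: 4)
  step 13: ref 2 -> HIT, frames=[3,2] (faults so far: 4)
  LRU total faults: 4
--- Optimal ---
  step 0: ref 3 -> FAULT, frames=[3,-] (faults so far: 1)
  step 1: ref 1 -> FAULT, frames=[3,1] (faults so far: 2)
  step 2: ref 3 -> HIT, frames=[3,1] (faults so far: 2)
  step 3: ref 3 -> HIT, frames=[3,1] (faults so far: 2)
  step 4: ref 5 -> FAULT, evict 1, frames=[3,5] (faults so far: 3)
  step 5: ref 3 -> HIT, frames=[3,5] (faults so far: 3)
  step 6: ref 3 -> HIT, frames=[3,5] (faults so far: 3)
  step 7: ref 2 -> FAULT, evict 3, frames=[2,5] (faults so far: 4)
  step 8: ref 2 -> HIT, frames=[2,5] (faults so far: 4)
  step 9: ref 2 -> HIT, frames=[2,5] (faults so far: 4)
  step 10: ref 2 -> HIT, frames=[2,5] (faults so far: 4)
  step 11: ref 2 -> HIT, frames=[2,5] (faults so far: 4)
  step 12: ref 2 -> HIT, frames=[2,5] (faults so far: 4)
  step 13: ref 2 -> HIT, frames=[2,5] (faults so far: 4)
  Optimal total faults: 4

Answer: 5 4 4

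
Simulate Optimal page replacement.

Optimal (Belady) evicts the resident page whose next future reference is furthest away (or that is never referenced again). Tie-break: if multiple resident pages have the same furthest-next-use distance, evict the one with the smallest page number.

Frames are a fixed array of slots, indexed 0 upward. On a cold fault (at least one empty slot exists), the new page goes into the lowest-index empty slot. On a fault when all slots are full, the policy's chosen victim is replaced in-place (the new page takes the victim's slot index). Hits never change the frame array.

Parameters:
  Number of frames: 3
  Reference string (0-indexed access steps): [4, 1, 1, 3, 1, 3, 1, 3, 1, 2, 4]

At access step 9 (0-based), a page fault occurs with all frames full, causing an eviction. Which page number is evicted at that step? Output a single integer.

Answer: 1

Derivation:
Step 0: ref 4 -> FAULT, frames=[4,-,-]
Step 1: ref 1 -> FAULT, frames=[4,1,-]
Step 2: ref 1 -> HIT, frames=[4,1,-]
Step 3: ref 3 -> FAULT, frames=[4,1,3]
Step 4: ref 1 -> HIT, frames=[4,1,3]
Step 5: ref 3 -> HIT, frames=[4,1,3]
Step 6: ref 1 -> HIT, frames=[4,1,3]
Step 7: ref 3 -> HIT, frames=[4,1,3]
Step 8: ref 1 -> HIT, frames=[4,1,3]
Step 9: ref 2 -> FAULT, evict 1, frames=[4,2,3]
At step 9: evicted page 1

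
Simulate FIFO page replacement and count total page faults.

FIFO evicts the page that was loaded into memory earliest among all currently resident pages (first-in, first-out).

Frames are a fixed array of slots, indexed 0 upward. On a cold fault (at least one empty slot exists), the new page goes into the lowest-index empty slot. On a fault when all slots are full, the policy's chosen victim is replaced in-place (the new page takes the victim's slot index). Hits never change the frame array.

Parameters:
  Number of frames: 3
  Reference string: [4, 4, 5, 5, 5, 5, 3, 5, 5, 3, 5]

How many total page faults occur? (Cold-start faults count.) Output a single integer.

Step 0: ref 4 → FAULT, frames=[4,-,-]
Step 1: ref 4 → HIT, frames=[4,-,-]
Step 2: ref 5 → FAULT, frames=[4,5,-]
Step 3: ref 5 → HIT, frames=[4,5,-]
Step 4: ref 5 → HIT, frames=[4,5,-]
Step 5: ref 5 → HIT, frames=[4,5,-]
Step 6: ref 3 → FAULT, frames=[4,5,3]
Step 7: ref 5 → HIT, frames=[4,5,3]
Step 8: ref 5 → HIT, frames=[4,5,3]
Step 9: ref 3 → HIT, frames=[4,5,3]
Step 10: ref 5 → HIT, frames=[4,5,3]
Total faults: 3

Answer: 3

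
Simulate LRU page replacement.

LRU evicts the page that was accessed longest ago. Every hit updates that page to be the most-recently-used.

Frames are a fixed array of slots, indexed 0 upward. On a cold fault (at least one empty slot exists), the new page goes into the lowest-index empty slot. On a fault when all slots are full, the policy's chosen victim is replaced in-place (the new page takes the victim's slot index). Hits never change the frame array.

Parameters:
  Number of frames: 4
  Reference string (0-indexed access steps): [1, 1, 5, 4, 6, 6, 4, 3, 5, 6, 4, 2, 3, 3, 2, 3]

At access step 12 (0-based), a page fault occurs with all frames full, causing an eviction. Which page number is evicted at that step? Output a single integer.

Step 0: ref 1 -> FAULT, frames=[1,-,-,-]
Step 1: ref 1 -> HIT, frames=[1,-,-,-]
Step 2: ref 5 -> FAULT, frames=[1,5,-,-]
Step 3: ref 4 -> FAULT, frames=[1,5,4,-]
Step 4: ref 6 -> FAULT, frames=[1,5,4,6]
Step 5: ref 6 -> HIT, frames=[1,5,4,6]
Step 6: ref 4 -> HIT, frames=[1,5,4,6]
Step 7: ref 3 -> FAULT, evict 1, frames=[3,5,4,6]
Step 8: ref 5 -> HIT, frames=[3,5,4,6]
Step 9: ref 6 -> HIT, frames=[3,5,4,6]
Step 10: ref 4 -> HIT, frames=[3,5,4,6]
Step 11: ref 2 -> FAULT, evict 3, frames=[2,5,4,6]
Step 12: ref 3 -> FAULT, evict 5, frames=[2,3,4,6]
At step 12: evicted page 5

Answer: 5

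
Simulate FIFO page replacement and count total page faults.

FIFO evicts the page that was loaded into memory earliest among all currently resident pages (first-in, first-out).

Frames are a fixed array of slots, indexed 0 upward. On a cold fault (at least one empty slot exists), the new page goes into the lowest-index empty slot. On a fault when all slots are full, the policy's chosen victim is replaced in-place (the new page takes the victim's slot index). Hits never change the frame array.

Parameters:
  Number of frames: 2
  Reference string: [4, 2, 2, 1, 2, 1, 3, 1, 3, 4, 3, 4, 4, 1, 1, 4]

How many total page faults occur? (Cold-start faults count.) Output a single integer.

Step 0: ref 4 → FAULT, frames=[4,-]
Step 1: ref 2 → FAULT, frames=[4,2]
Step 2: ref 2 → HIT, frames=[4,2]
Step 3: ref 1 → FAULT (evict 4), frames=[1,2]
Step 4: ref 2 → HIT, frames=[1,2]
Step 5: ref 1 → HIT, frames=[1,2]
Step 6: ref 3 → FAULT (evict 2), frames=[1,3]
Step 7: ref 1 → HIT, frames=[1,3]
Step 8: ref 3 → HIT, frames=[1,3]
Step 9: ref 4 → FAULT (evict 1), frames=[4,3]
Step 10: ref 3 → HIT, frames=[4,3]
Step 11: ref 4 → HIT, frames=[4,3]
Step 12: ref 4 → HIT, frames=[4,3]
Step 13: ref 1 → FAULT (evict 3), frames=[4,1]
Step 14: ref 1 → HIT, frames=[4,1]
Step 15: ref 4 → HIT, frames=[4,1]
Total faults: 6

Answer: 6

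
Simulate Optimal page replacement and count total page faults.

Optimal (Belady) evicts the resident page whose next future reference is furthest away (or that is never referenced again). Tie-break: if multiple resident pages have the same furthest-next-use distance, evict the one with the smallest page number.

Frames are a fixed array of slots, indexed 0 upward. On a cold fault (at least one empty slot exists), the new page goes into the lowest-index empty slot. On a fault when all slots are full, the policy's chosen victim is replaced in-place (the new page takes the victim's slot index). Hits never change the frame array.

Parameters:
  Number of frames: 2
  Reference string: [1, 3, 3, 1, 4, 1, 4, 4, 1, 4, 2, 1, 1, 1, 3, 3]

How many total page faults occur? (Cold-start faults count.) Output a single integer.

Answer: 5

Derivation:
Step 0: ref 1 → FAULT, frames=[1,-]
Step 1: ref 3 → FAULT, frames=[1,3]
Step 2: ref 3 → HIT, frames=[1,3]
Step 3: ref 1 → HIT, frames=[1,3]
Step 4: ref 4 → FAULT (evict 3), frames=[1,4]
Step 5: ref 1 → HIT, frames=[1,4]
Step 6: ref 4 → HIT, frames=[1,4]
Step 7: ref 4 → HIT, frames=[1,4]
Step 8: ref 1 → HIT, frames=[1,4]
Step 9: ref 4 → HIT, frames=[1,4]
Step 10: ref 2 → FAULT (evict 4), frames=[1,2]
Step 11: ref 1 → HIT, frames=[1,2]
Step 12: ref 1 → HIT, frames=[1,2]
Step 13: ref 1 → HIT, frames=[1,2]
Step 14: ref 3 → FAULT (evict 1), frames=[3,2]
Step 15: ref 3 → HIT, frames=[3,2]
Total faults: 5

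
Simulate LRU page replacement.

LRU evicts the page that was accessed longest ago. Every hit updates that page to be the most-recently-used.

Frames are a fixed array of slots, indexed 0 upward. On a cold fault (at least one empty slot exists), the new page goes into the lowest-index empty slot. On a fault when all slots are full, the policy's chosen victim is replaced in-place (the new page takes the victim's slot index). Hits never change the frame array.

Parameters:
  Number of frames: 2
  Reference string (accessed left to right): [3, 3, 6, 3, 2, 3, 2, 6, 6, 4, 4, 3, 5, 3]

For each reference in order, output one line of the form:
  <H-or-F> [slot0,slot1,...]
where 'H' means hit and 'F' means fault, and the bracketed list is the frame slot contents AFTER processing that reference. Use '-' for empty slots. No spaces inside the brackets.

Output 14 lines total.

F [3,-]
H [3,-]
F [3,6]
H [3,6]
F [3,2]
H [3,2]
H [3,2]
F [6,2]
H [6,2]
F [6,4]
H [6,4]
F [3,4]
F [3,5]
H [3,5]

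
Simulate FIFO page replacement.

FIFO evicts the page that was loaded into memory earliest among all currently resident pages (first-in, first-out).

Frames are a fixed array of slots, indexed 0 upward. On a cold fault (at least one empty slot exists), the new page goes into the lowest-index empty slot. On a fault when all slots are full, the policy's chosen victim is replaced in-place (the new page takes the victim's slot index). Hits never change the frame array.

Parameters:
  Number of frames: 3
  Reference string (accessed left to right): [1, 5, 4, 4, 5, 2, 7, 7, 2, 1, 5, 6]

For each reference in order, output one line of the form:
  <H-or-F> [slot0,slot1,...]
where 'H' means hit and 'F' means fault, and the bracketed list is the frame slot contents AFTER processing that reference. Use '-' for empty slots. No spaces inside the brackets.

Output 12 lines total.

F [1,-,-]
F [1,5,-]
F [1,5,4]
H [1,5,4]
H [1,5,4]
F [2,5,4]
F [2,7,4]
H [2,7,4]
H [2,7,4]
F [2,7,1]
F [5,7,1]
F [5,6,1]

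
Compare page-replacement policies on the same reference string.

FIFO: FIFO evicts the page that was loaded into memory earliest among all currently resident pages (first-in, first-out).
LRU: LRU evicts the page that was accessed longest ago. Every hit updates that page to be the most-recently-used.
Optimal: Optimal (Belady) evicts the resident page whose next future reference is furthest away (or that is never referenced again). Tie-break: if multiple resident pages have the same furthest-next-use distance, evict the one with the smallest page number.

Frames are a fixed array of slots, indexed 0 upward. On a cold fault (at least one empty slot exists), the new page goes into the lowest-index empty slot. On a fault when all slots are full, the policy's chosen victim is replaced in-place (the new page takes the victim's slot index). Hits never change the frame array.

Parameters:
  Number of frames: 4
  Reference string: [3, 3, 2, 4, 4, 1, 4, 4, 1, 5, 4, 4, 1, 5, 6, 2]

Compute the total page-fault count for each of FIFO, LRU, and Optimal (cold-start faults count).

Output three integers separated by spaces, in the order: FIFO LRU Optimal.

Answer: 7 7 6

Derivation:
--- FIFO ---
  step 0: ref 3 -> FAULT, frames=[3,-,-,-] (faults so far: 1)
  step 1: ref 3 -> HIT, frames=[3,-,-,-] (faults so far: 1)
  step 2: ref 2 -> FAULT, frames=[3,2,-,-] (faults so far: 2)
  step 3: ref 4 -> FAULT, frames=[3,2,4,-] (faults so far: 3)
  step 4: ref 4 -> HIT, frames=[3,2,4,-] (faults so far: 3)
  step 5: ref 1 -> FAULT, frames=[3,2,4,1] (faults so far: 4)
  step 6: ref 4 -> HIT, frames=[3,2,4,1] (faults so far: 4)
  step 7: ref 4 -> HIT, frames=[3,2,4,1] (faults so far: 4)
  step 8: ref 1 -> HIT, frames=[3,2,4,1] (faults so far: 4)
  step 9: ref 5 -> FAULT, evict 3, frames=[5,2,4,1] (faults so far: 5)
  step 10: ref 4 -> HIT, frames=[5,2,4,1] (faults so far: 5)
  step 11: ref 4 -> HIT, frames=[5,2,4,1] (faults so far: 5)
  step 12: ref 1 -> HIT, frames=[5,2,4,1] (faults so far: 5)
  step 13: ref 5 -> HIT, frames=[5,2,4,1] (faults so far: 5)
  step 14: ref 6 -> FAULT, evict 2, frames=[5,6,4,1] (faults so far: 6)
  step 15: ref 2 -> FAULT, evict 4, frames=[5,6,2,1] (faults so far: 7)
  FIFO total faults: 7
--- LRU ---
  step 0: ref 3 -> FAULT, frames=[3,-,-,-] (faults so far: 1)
  step 1: ref 3 -> HIT, frames=[3,-,-,-] (faults so far: 1)
  step 2: ref 2 -> FAULT, frames=[3,2,-,-] (faults so far: 2)
  step 3: ref 4 -> FAULT, frames=[3,2,4,-] (faults so far: 3)
  step 4: ref 4 -> HIT, frames=[3,2,4,-] (faults so far: 3)
  step 5: ref 1 -> FAULT, frames=[3,2,4,1] (faults so far: 4)
  step 6: ref 4 -> HIT, frames=[3,2,4,1] (faults so far: 4)
  step 7: ref 4 -> HIT, frames=[3,2,4,1] (faults so far: 4)
  step 8: ref 1 -> HIT, frames=[3,2,4,1] (faults so far: 4)
  step 9: ref 5 -> FAULT, evict 3, frames=[5,2,4,1] (faults so far: 5)
  step 10: ref 4 -> HIT, frames=[5,2,4,1] (faults so far: 5)
  step 11: ref 4 -> HIT, frames=[5,2,4,1] (faults so far: 5)
  step 12: ref 1 -> HIT, frames=[5,2,4,1] (faults so far: 5)
  step 13: ref 5 -> HIT, frames=[5,2,4,1] (faults so far: 5)
  step 14: ref 6 -> FAULT, evict 2, frames=[5,6,4,1] (faults so far: 6)
  step 15: ref 2 -> FAULT, evict 4, frames=[5,6,2,1] (faults so far: 7)
  LRU total faults: 7
--- Optimal ---
  step 0: ref 3 -> FAULT, frames=[3,-,-,-] (faults so far: 1)
  step 1: ref 3 -> HIT, frames=[3,-,-,-] (faults so far: 1)
  step 2: ref 2 -> FAULT, frames=[3,2,-,-] (faults so far: 2)
  step 3: ref 4 -> FAULT, frames=[3,2,4,-] (faults so far: 3)
  step 4: ref 4 -> HIT, frames=[3,2,4,-] (faults so far: 3)
  step 5: ref 1 -> FAULT, frames=[3,2,4,1] (faults so far: 4)
  step 6: ref 4 -> HIT, frames=[3,2,4,1] (faults so far: 4)
  step 7: ref 4 -> HIT, frames=[3,2,4,1] (faults so far: 4)
  step 8: ref 1 -> HIT, frames=[3,2,4,1] (faults so far: 4)
  step 9: ref 5 -> FAULT, evict 3, frames=[5,2,4,1] (faults so far: 5)
  step 10: ref 4 -> HIT, frames=[5,2,4,1] (faults so far: 5)
  step 11: ref 4 -> HIT, frames=[5,2,4,1] (faults so far: 5)
  step 12: ref 1 -> HIT, frames=[5,2,4,1] (faults so far: 5)
  step 13: ref 5 -> HIT, frames=[5,2,4,1] (faults so far: 5)
  step 14: ref 6 -> FAULT, evict 1, frames=[5,2,4,6] (faults so far: 6)
  step 15: ref 2 -> HIT, frames=[5,2,4,6] (faults so far: 6)
  Optimal total faults: 6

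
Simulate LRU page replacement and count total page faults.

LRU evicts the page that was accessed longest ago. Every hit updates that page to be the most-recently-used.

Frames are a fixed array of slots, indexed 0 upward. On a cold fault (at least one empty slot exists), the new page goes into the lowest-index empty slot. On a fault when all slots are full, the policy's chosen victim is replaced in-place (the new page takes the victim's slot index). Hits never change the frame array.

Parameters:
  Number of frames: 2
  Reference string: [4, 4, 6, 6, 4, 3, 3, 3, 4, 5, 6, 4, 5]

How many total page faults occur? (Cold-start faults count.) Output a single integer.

Answer: 7

Derivation:
Step 0: ref 4 → FAULT, frames=[4,-]
Step 1: ref 4 → HIT, frames=[4,-]
Step 2: ref 6 → FAULT, frames=[4,6]
Step 3: ref 6 → HIT, frames=[4,6]
Step 4: ref 4 → HIT, frames=[4,6]
Step 5: ref 3 → FAULT (evict 6), frames=[4,3]
Step 6: ref 3 → HIT, frames=[4,3]
Step 7: ref 3 → HIT, frames=[4,3]
Step 8: ref 4 → HIT, frames=[4,3]
Step 9: ref 5 → FAULT (evict 3), frames=[4,5]
Step 10: ref 6 → FAULT (evict 4), frames=[6,5]
Step 11: ref 4 → FAULT (evict 5), frames=[6,4]
Step 12: ref 5 → FAULT (evict 6), frames=[5,4]
Total faults: 7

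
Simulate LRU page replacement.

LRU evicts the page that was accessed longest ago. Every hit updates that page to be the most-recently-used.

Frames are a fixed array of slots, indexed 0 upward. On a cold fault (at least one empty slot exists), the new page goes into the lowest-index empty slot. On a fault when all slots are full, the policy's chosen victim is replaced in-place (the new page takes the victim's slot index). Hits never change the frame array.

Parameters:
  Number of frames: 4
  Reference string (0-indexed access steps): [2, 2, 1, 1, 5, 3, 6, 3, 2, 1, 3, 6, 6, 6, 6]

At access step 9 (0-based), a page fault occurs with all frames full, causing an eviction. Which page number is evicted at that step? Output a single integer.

Step 0: ref 2 -> FAULT, frames=[2,-,-,-]
Step 1: ref 2 -> HIT, frames=[2,-,-,-]
Step 2: ref 1 -> FAULT, frames=[2,1,-,-]
Step 3: ref 1 -> HIT, frames=[2,1,-,-]
Step 4: ref 5 -> FAULT, frames=[2,1,5,-]
Step 5: ref 3 -> FAULT, frames=[2,1,5,3]
Step 6: ref 6 -> FAULT, evict 2, frames=[6,1,5,3]
Step 7: ref 3 -> HIT, frames=[6,1,5,3]
Step 8: ref 2 -> FAULT, evict 1, frames=[6,2,5,3]
Step 9: ref 1 -> FAULT, evict 5, frames=[6,2,1,3]
At step 9: evicted page 5

Answer: 5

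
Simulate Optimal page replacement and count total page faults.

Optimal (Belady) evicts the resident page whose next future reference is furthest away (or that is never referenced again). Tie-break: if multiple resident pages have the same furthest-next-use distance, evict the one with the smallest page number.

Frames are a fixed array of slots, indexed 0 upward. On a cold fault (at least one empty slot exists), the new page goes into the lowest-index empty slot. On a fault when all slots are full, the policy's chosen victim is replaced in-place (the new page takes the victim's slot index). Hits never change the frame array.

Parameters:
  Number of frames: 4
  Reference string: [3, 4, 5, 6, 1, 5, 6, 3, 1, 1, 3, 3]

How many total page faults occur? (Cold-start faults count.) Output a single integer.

Step 0: ref 3 → FAULT, frames=[3,-,-,-]
Step 1: ref 4 → FAULT, frames=[3,4,-,-]
Step 2: ref 5 → FAULT, frames=[3,4,5,-]
Step 3: ref 6 → FAULT, frames=[3,4,5,6]
Step 4: ref 1 → FAULT (evict 4), frames=[3,1,5,6]
Step 5: ref 5 → HIT, frames=[3,1,5,6]
Step 6: ref 6 → HIT, frames=[3,1,5,6]
Step 7: ref 3 → HIT, frames=[3,1,5,6]
Step 8: ref 1 → HIT, frames=[3,1,5,6]
Step 9: ref 1 → HIT, frames=[3,1,5,6]
Step 10: ref 3 → HIT, frames=[3,1,5,6]
Step 11: ref 3 → HIT, frames=[3,1,5,6]
Total faults: 5

Answer: 5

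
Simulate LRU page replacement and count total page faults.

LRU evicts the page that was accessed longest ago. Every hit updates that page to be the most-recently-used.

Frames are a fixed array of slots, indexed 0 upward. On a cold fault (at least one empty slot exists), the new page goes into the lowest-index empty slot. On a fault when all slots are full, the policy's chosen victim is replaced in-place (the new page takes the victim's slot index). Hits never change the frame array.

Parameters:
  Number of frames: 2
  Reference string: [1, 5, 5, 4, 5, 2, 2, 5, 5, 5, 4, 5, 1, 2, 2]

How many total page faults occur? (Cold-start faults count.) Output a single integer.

Step 0: ref 1 → FAULT, frames=[1,-]
Step 1: ref 5 → FAULT, frames=[1,5]
Step 2: ref 5 → HIT, frames=[1,5]
Step 3: ref 4 → FAULT (evict 1), frames=[4,5]
Step 4: ref 5 → HIT, frames=[4,5]
Step 5: ref 2 → FAULT (evict 4), frames=[2,5]
Step 6: ref 2 → HIT, frames=[2,5]
Step 7: ref 5 → HIT, frames=[2,5]
Step 8: ref 5 → HIT, frames=[2,5]
Step 9: ref 5 → HIT, frames=[2,5]
Step 10: ref 4 → FAULT (evict 2), frames=[4,5]
Step 11: ref 5 → HIT, frames=[4,5]
Step 12: ref 1 → FAULT (evict 4), frames=[1,5]
Step 13: ref 2 → FAULT (evict 5), frames=[1,2]
Step 14: ref 2 → HIT, frames=[1,2]
Total faults: 7

Answer: 7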